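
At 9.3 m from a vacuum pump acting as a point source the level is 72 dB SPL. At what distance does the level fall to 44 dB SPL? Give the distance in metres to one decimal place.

The 28.0 dB drop corresponds to a distance ratio of 10^(28.0/20) for a point source.
r₂ = 9.3·10^((72−44)/20) = 9.3·10^(28.0/20) = 233.61 m.

233.6 m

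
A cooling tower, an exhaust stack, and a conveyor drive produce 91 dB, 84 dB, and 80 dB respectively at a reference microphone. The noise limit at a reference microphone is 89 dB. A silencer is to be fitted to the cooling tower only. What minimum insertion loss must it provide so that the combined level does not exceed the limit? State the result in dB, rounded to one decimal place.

4.5 dB

The untreated sources together contribute 10^(84/10) + 10^(80/10) = 3.512e+08, i.e. 85.46 dB.
To meet 89 dB overall, the treated cooling tower may contribute at most 10^(89/10) − 3.512e+08 = 4.431e+08, i.e. 86.47 dB.
So the cooling tower must be reduced from 91 to 86.47 dB: IL = 4.53 dB.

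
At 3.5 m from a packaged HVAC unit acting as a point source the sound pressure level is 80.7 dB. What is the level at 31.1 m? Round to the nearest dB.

62 dB

Point-source attenuation: ΔL = 20·log₁₀(r₂/r₁) = 20·log₁₀(31.1/3.5) = 18.974 dB.
L₂ = 80.7 − 20·log₁₀(31.1/3.5) = 80.7 − 18.974 = 61.73 dB.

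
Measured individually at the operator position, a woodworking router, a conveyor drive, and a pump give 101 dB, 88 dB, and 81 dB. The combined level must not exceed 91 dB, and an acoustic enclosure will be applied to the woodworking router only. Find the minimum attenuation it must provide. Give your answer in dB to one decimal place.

The untreated sources together contribute 10^(88/10) + 10^(81/10) = 7.568e+08, i.e. 88.79 dB.
To meet 91 dB overall, the treated woodworking router may contribute at most 10^(91/10) − 7.568e+08 = 5.021e+08, i.e. 87.01 dB.
So the woodworking router must be reduced from 101 to 87.01 dB: IL = 13.99 dB.

14.0 dB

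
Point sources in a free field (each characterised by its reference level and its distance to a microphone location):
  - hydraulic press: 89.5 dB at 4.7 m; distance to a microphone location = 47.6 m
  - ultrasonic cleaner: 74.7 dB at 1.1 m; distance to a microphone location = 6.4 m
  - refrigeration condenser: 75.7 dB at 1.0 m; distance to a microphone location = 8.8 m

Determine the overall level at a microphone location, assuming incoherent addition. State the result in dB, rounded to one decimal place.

70.0 dB

Propagate each source to the receiver with L = L_ref − 20·log₁₀(r/r_ref), then add intensities.
hydraulic press: 89.5 − 20·log₁₀(47.6/4.7) = 89.5 − 20.11 = 69.39 dB.
ultrasonic cleaner: 74.7 − 20·log₁₀(6.4/1.1) = 74.7 − 15.30 = 59.40 dB.
refrigeration condenser: 75.7 − 20·log₁₀(8.8/1.0) = 75.7 − 18.89 = 56.81 dB.
Σ 10^(L/10) = 1.004e+07 → L_total = 10·log₁₀(1.004e+07) = 70.02 dB.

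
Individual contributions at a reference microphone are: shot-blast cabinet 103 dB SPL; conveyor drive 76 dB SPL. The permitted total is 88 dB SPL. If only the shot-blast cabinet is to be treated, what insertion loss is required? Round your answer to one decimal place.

15.3 dB

The untreated sources together contribute 10^(76/10) = 3.981e+07, i.e. 76.00 dB SPL.
The limit corresponds to 10^(88/10) = 6.310e+08; subtracting the fixed part leaves 5.911e+08 for the shot-blast cabinet, i.e. 87.72 dB SPL.
Required insertion loss = 103 − 87.72 = 15.28 dB.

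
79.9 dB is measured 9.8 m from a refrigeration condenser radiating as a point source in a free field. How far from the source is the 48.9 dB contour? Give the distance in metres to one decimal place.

For a point source L₁ − L₂ = 20·log₁₀(r₂/r₁), so r₂ = r₁·10^((L₁−L₂)/20).
r₂ = 9.8·10^((79.9−48.9)/20) = 9.8·10^(31.0/20) = 347.72 m.

347.7 m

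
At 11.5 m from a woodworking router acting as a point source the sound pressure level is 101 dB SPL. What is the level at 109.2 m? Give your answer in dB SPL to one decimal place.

For a point source, L₂ = L₁ − 20·log₁₀(r₂/r₁).
L₂ = 101 − 20·log₁₀(109.2/11.5) = 101 − 19.550 = 81.45 dB SPL.

81.4 dB SPL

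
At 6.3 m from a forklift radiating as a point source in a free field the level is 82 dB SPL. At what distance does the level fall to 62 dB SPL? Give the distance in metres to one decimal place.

The 20.0 dB drop corresponds to a distance ratio of 10^(20.0/20) for a point source.
r₂ = 6.3·10^((82−62)/20) = 6.3·10^(20.0/20) = 63.00 m.

63.0 m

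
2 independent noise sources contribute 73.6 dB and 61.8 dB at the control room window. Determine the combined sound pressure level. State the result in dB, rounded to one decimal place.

For uncorrelated sources the intensities add, so convert each level to linear form, sum, and take 10·log₁₀ of the total.
Σ 10^(L/10) = 10^(73.6/10) + 10^(61.8/10) = 2.442e+07.
L_total = 10·log₁₀(2.442e+07) = 73.88 dB.

73.9 dB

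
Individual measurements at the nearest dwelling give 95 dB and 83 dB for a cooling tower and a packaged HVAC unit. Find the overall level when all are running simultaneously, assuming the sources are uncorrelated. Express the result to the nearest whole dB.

95 dB

For uncorrelated sources the intensities add, so convert each level to linear form, sum, and take 10·log₁₀ of the total.
Σ 10^(L/10) = 10^(95/10) + 10^(83/10) = 3.362e+09.
L_total = 10·log₁₀(3.362e+09) = 95.27 dB.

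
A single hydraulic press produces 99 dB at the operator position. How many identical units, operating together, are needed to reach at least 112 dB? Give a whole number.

20

Need L₁ + 10·log₁₀ N ≥ 112, i.e. log₁₀ N ≥ 1.30.
N ≥ 10^(13.0/10) = 19.953, so N = 20.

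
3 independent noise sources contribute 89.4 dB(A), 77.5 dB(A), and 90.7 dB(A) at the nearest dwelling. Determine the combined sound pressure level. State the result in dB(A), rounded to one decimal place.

Incoherent sources combine by intensity addition: L_total = 10·log₁₀(Σ 10^(L_i/10)).
Σ 10^(L/10) = 10^(89.4/10) + 10^(77.5/10) + 10^(90.7/10) = 2.102e+09.
L_total = 10·log₁₀(2.102e+09) = 93.23 dB(A).

93.2 dB(A)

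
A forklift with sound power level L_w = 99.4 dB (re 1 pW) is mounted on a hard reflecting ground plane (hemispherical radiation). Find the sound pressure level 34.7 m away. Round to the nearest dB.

61 dB

L_p = L_w − 10·log₁₀(2π·r²) with r = 34.7 m.
2π·r² = 7566 m², 10·log₁₀ of that is 38.788 dB.
L_p = 99.4 − 38.788 = 60.61 dB.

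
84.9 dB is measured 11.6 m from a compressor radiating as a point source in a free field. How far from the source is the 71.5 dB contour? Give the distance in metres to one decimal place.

54.3 m

Point-source spreading drops the level by 20·log₁₀(r₂/r₁); inverting, r₂/r₁ = 10^(ΔL/20).
r₂ = 11.6·10^((84.9−71.5)/20) = 11.6·10^(13.4/20) = 54.26 m.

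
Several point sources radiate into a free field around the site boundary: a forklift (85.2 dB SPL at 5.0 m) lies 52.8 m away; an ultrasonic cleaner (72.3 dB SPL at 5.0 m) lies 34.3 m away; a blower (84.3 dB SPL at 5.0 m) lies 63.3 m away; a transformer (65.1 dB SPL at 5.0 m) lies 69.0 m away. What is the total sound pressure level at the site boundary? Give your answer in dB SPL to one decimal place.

67.0 dB SPL

First find each source's level at the receiver (point-source: −20·log₁₀(r/r_ref)), then combine on an intensity basis.
forklift: 85.2 − 20·log₁₀(52.8/5.0) = 85.2 − 20.47 = 64.73 dB SPL.
ultrasonic cleaner: 72.3 − 20·log₁₀(34.3/5.0) = 72.3 − 16.73 = 55.57 dB SPL.
blower: 84.3 − 20·log₁₀(63.3/5.0) = 84.3 − 22.05 = 62.25 dB SPL.
transformer: 65.1 − 20·log₁₀(69.0/5.0) = 65.1 − 22.80 = 42.30 dB SPL.
Σ 10^(L/10) = 5.027e+06 → L_total = 10·log₁₀(5.027e+06) = 67.01 dB SPL.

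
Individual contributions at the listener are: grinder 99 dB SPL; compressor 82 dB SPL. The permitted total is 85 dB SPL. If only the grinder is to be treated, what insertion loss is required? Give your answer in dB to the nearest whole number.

17 dB

Fixed contribution from the other source: Σ 10^(L/10) = 10^(82/10) = 1.585e+08 (82.00 dB SPL).
To meet 85 dB SPL overall, the treated grinder may contribute at most 10^(85/10) − 1.585e+08 = 1.577e+08, i.e. 81.98 dB SPL.
Required insertion loss = 99 − 81.98 = 17.02 dB.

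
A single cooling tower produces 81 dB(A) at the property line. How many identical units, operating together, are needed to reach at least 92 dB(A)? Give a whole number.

13

N identical sources give L₁ + 10·log₁₀ N, so require 10·log₁₀ N ≥ 92 − 81 = 11.0 dB.
N ≥ 10^(11.0/10) = 12.589, so N = 13.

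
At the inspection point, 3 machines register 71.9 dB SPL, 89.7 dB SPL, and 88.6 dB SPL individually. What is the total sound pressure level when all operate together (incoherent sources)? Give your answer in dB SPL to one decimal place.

92.2 dB SPL

Incoherent sources combine by intensity addition: L_total = 10·log₁₀(Σ 10^(L_i/10)).
Σ 10^(L/10) = 10^(71.9/10) + 10^(89.7/10) + 10^(88.6/10) = 1.673e+09.
L_total = 10·log₁₀(1.673e+09) = 92.24 dB SPL.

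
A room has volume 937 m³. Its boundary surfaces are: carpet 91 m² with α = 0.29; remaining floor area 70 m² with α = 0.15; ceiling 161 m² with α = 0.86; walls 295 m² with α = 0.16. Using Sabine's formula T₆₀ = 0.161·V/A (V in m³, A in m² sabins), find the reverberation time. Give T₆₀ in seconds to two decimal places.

Total absorption A = 91·0.29 + 70·0.15 + 161·0.86 + 295·0.16 = 222.55 m² sabins.
T₆₀ = 0.161·V/A = 0.161·937/222.55 = 0.678 s.

0.68 s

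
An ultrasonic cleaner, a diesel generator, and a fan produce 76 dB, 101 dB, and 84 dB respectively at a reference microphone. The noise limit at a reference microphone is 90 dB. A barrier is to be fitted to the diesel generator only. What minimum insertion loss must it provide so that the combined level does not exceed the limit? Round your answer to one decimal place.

12.5 dB

Fixed contribution from the other sources: Σ 10^(L/10) = 10^(76/10) + 10^(84/10) = 2.910e+08 (84.64 dB).
The limit corresponds to 10^(90/10) = 1.000e+09; subtracting the fixed part leaves 7.090e+08 for the diesel generator, i.e. 88.51 dB.
Required insertion loss = 101 − 88.51 = 12.49 dB.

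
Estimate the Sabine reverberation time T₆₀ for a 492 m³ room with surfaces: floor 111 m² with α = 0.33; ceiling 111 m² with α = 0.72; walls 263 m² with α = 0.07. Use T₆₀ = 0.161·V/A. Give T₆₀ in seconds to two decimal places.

Summing Sᵢαᵢ: 111·0.33 + 111·0.72 + 263·0.07 = 134.96 m².
T₆₀ = 0.161 × 492 / 134.96 = 0.587 s.

0.59 s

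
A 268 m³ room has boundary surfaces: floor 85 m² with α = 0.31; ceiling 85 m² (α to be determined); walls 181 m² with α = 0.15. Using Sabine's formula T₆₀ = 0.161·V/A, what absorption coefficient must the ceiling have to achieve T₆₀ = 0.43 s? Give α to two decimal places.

Required total absorption A = 0.161·268/0.43 = 100.34 m².
Absorption from the other surfaces = 85·0.31 + 181·0.15 = 53.50 m², so the ceiling must supply 46.84 m² over 85 m².
α = 46.84/85 = 0.551.

0.55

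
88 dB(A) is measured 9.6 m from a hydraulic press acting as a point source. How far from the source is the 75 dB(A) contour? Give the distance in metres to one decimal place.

42.9 m

The 13.0 dB drop corresponds to a distance ratio of 10^(13.0/20) for a point source.
r₂ = 9.6·10^((88−75)/20) = 9.6·10^(13.0/20) = 42.88 m.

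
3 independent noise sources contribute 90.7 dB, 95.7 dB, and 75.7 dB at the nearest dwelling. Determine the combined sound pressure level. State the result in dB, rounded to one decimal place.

Incoherent sources combine by intensity addition: L_total = 10·log₁₀(Σ 10^(L_i/10)).
Σ 10^(L/10) = 10^(90.7/10) + 10^(95.7/10) + 10^(75.7/10) = 4.927e+09.
L_total = 10·log₁₀(4.927e+09) = 96.93 dB.

96.9 dB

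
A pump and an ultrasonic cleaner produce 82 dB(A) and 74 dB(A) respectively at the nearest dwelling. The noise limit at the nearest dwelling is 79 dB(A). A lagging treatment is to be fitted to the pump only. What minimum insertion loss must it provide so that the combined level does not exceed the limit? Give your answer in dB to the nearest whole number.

Everything except the pump sums to 10^(74/10) = 2.512e+07 in linear terms, 74.00 dB(A).
To meet 79 dB(A) overall, the treated pump may contribute at most 10^(79/10) − 2.512e+07 = 5.431e+07, i.e. 77.35 dB(A).
So the pump must be reduced from 82 to 77.35 dB(A): IL = 4.65 dB.

5 dB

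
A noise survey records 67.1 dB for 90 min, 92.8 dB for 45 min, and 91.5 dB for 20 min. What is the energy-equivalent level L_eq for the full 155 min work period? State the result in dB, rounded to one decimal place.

88.7 dB

Weight each interval's intensity by its duration and average over T = 155 min:
Σ tᵢ·10^(Lᵢ/10) = 90·10^(67.1/10) + 45·10^(92.8/10) + 20·10^(91.5/10) = 1.145e+11.
L_eq = 10·log₁₀(1.145e+11/155) = 88.68 dB.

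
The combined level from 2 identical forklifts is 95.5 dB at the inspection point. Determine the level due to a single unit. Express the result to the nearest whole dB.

Dividing the total intensity by 2 lowers the level by 10·log₁₀ 2 = 3.010 dB: L₁ = 95.5 − 3.010.

92 dB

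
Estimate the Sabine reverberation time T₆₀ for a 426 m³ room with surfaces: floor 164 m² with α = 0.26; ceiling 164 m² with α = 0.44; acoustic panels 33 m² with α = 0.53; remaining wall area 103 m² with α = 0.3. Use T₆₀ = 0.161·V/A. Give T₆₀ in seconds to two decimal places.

0.42 s

A = Σ Sᵢαᵢ = 164·0.26 + 164·0.44 + 33·0.53 + 103·0.3 = 163.19 m².
T₆₀ = 0.161 × 426 / 163.19 = 0.420 s.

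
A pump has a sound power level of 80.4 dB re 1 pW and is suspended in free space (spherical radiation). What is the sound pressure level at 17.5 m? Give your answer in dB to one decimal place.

The power spreads over a sphere of area 4π·r², so L_p = L_w − 10·log₁₀(4π·r²).
4π·r² = 3848 m², 10·log₁₀ of that is 35.853 dB.
L_p = 80.4 − 35.853 = 44.55 dB.

44.5 dB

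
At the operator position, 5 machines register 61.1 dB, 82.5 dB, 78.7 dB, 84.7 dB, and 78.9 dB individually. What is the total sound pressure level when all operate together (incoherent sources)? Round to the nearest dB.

88 dB

Incoherent sources combine by intensity addition: L_total = 10·log₁₀(Σ 10^(L_i/10)).
Σ 10^(L/10) = 10^(61.1/10) + 10^(82.5/10) + 10^(78.7/10) + 10^(84.7/10) + 10^(78.9/10) = 6.260e+08.
L_total = 10·log₁₀(6.260e+08) = 87.97 dB.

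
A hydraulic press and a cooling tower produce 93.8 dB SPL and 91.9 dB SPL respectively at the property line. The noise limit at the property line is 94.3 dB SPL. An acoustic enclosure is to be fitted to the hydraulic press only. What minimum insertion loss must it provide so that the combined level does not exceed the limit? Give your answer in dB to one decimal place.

The untreated sources together contribute 10^(91.9/10) = 1.549e+09, i.e. 91.90 dB SPL.
The limit corresponds to 10^(94.3/10) = 2.692e+09; subtracting the fixed part leaves 1.143e+09 for the hydraulic press, i.e. 90.58 dB SPL.
So the hydraulic press must be reduced from 93.8 to 90.58 dB SPL: IL = 3.22 dB.

3.2 dB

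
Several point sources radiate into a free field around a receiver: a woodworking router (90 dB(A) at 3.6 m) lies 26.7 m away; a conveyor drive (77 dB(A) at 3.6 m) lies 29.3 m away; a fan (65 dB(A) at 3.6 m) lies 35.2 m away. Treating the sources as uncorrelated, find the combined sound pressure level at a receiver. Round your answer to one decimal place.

First find each source's level at the receiver (point-source: −20·log₁₀(r/r_ref)), then combine on an intensity basis.
woodworking router: 90 − 20·log₁₀(26.7/3.6) = 90 − 17.40 = 72.60 dB(A).
conveyor drive: 77 − 20·log₁₀(29.3/3.6) = 77 − 18.21 = 58.79 dB(A).
fan: 65 − 20·log₁₀(35.2/3.6) = 65 − 19.80 = 45.20 dB(A).
Σ 10^(L/10) = 1.897e+07 → L_total = 10·log₁₀(1.897e+07) = 72.78 dB(A).

72.8 dB(A)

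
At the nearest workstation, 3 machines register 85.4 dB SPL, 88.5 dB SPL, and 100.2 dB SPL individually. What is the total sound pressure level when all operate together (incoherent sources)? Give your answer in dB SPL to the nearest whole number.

101 dB SPL

Incoherent sources combine by intensity addition: L_total = 10·log₁₀(Σ 10^(L_i/10)).
Σ 10^(L/10) = 10^(85.4/10) + 10^(88.5/10) + 10^(100.2/10) = 1.153e+10.
L_total = 10·log₁₀(1.153e+10) = 100.62 dB SPL.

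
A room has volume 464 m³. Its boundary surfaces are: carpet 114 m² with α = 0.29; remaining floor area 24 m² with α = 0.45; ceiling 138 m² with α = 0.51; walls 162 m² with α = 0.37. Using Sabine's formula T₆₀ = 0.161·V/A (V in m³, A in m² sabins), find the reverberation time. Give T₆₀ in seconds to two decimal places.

A = Σ Sᵢαᵢ = 114·0.29 + 24·0.45 + 138·0.51 + 162·0.37 = 174.18 m².
T₆₀ = 0.161 × 464 / 174.18 = 0.429 s.

0.43 s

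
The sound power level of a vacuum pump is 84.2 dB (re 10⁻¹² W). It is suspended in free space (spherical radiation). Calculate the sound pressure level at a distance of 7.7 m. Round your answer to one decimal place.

L_p = L_w − 10·log₁₀(4π·r²) with r = 7.7 m.
4π·r² = 745.1 m², 10·log₁₀ of that is 28.722 dB.
L_p = 84.2 − 28.722 = 55.48 dB.

55.5 dB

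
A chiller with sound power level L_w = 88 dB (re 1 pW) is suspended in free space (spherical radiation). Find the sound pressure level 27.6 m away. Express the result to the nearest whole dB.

48 dB

Free-field spherical radiation: L_p = L_w − 10·log₁₀(4π·r²), r = 27.6 m.
4π·r² = 9573 m², 10·log₁₀ of that is 39.810 dB.
L_p = 88 − 39.810 = 48.19 dB.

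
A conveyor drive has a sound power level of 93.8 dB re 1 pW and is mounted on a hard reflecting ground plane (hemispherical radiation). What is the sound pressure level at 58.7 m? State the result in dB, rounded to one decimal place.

50.4 dB

Free-field hemispherical radiation: L_p = L_w − 10·log₁₀(2π·r²), r = 58.7 m.
2π·r² = 2.165e+04 m², 10·log₁₀ of that is 43.355 dB.
L_p = 93.8 − 43.355 = 50.45 dB.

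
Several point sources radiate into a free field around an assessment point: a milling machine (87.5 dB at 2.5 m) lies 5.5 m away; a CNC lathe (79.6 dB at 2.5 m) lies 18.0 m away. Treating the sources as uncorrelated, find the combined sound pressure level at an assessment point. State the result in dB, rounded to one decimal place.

80.7 dB

Propagate each source to the receiver with L = L_ref − 20·log₁₀(r/r_ref), then add intensities.
milling machine: 87.5 − 20·log₁₀(5.5/2.5) = 87.5 − 6.85 = 80.65 dB.
CNC lathe: 79.6 − 20·log₁₀(18.0/2.5) = 79.6 − 17.15 = 62.45 dB.
Σ 10^(L/10) = 1.179e+08 → L_total = 10·log₁₀(1.179e+08) = 80.72 dB.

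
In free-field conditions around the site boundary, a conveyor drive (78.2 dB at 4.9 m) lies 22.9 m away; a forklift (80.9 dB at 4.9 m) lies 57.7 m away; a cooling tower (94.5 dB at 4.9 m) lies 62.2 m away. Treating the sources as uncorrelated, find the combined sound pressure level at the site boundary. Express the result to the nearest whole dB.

Apply inverse-square spreading to bring every level to the receiver, then sum 10^(L/10).
conveyor drive: 78.2 − 20·log₁₀(22.9/4.9) = 78.2 − 13.39 = 64.81 dB.
forklift: 80.9 − 20·log₁₀(57.7/4.9) = 80.9 − 21.42 = 59.48 dB.
cooling tower: 94.5 − 20·log₁₀(62.2/4.9) = 94.5 − 22.07 = 72.43 dB.
Σ 10^(L/10) = 2.140e+07 → L_total = 10·log₁₀(2.140e+07) = 73.30 dB.

73 dB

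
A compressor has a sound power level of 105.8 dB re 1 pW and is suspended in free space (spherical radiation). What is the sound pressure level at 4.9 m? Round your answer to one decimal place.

L_p = L_w − 10·log₁₀(4π·r²) with r = 4.9 m.
4π·r² = 301.7 m², 10·log₁₀ of that is 24.796 dB.
L_p = 105.8 − 24.796 = 81.00 dB.

81.0 dB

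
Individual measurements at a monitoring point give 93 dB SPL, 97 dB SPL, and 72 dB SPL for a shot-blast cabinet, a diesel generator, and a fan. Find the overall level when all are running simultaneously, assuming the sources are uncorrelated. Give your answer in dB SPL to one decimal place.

98.5 dB SPL

Incoherent sources combine by intensity addition: L_total = 10·log₁₀(Σ 10^(L_i/10)).
Σ 10^(L/10) = 10^(93/10) + 10^(97/10) + 10^(72/10) = 7.023e+09.
L_total = 10·log₁₀(7.023e+09) = 98.47 dB SPL.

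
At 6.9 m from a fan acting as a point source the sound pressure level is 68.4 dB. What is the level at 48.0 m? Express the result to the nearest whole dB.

Point-source attenuation: ΔL = 20·log₁₀(r₂/r₁) = 20·log₁₀(48.0/6.9) = 16.848 dB.
L₂ = 68.4 − 20·log₁₀(48.0/6.9) = 68.4 − 16.848 = 51.55 dB.

52 dB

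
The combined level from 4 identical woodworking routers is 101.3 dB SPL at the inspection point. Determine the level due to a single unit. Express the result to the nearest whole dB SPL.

For N identical incoherent sources L_total = L₁ + 10·log₁₀ N, so L₁ = 101.3 − 10·log₁₀(4) = 101.3 − 6.021.

95 dB SPL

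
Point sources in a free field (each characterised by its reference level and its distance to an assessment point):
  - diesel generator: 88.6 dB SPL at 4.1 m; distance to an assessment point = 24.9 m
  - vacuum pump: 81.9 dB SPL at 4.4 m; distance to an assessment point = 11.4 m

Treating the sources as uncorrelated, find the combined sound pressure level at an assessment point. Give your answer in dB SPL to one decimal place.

76.3 dB SPL

First find each source's level at the receiver (point-source: −20·log₁₀(r/r_ref)), then combine on an intensity basis.
diesel generator: 88.6 − 20·log₁₀(24.9/4.1) = 88.6 − 15.67 = 72.93 dB SPL.
vacuum pump: 81.9 − 20·log₁₀(11.4/4.4) = 81.9 − 8.27 = 73.63 dB SPL.
Σ 10^(L/10) = 4.271e+07 → L_total = 10·log₁₀(4.271e+07) = 76.31 dB SPL.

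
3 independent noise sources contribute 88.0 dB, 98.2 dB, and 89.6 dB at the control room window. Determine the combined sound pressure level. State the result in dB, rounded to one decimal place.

99.1 dB

Incoherent sources combine by intensity addition: L_total = 10·log₁₀(Σ 10^(L_i/10)).
Σ 10^(L/10) = 10^(88.0/10) + 10^(98.2/10) + 10^(89.6/10) = 8.150e+09.
L_total = 10·log₁₀(8.150e+09) = 99.11 dB.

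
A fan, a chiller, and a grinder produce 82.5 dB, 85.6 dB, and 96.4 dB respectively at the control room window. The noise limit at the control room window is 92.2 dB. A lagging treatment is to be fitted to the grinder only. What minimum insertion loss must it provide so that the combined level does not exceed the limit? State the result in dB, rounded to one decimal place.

The untreated sources together contribute 10^(82.5/10) + 10^(85.6/10) = 5.409e+08, i.e. 87.33 dB.
To meet 92.2 dB overall, the treated grinder may contribute at most 10^(92.2/10) − 5.409e+08 = 1.119e+09, i.e. 90.49 dB.
Required insertion loss = 96.4 − 90.49 = 5.91 dB.

5.9 dB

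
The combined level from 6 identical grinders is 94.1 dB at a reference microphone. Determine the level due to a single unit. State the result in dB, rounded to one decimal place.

6 equal contributions raise the level by 10·log₁₀ 6 = 7.782 dB, so each unit alone gives 94.1 − 7.782.

86.3 dB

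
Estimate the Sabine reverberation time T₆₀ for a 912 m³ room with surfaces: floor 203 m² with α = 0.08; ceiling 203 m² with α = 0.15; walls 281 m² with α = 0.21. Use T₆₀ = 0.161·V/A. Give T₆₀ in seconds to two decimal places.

1.39 s

Summing Sᵢαᵢ: 203·0.08 + 203·0.15 + 281·0.21 = 105.70 m².
T₆₀ = 0.161·V/A = 0.161·912/105.70 = 1.389 s.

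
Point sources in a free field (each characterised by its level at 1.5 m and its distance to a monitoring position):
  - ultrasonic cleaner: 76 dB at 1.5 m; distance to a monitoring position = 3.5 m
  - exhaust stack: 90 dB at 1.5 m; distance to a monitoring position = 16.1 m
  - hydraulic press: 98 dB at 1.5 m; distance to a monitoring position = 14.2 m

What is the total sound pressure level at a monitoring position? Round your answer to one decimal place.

79.4 dB

Apply inverse-square spreading to bring every level to the receiver, then sum 10^(L/10).
ultrasonic cleaner: 76 − 20·log₁₀(3.5/1.5) = 76 − 7.36 = 68.64 dB.
exhaust stack: 90 − 20·log₁₀(16.1/1.5) = 90 − 20.61 = 69.39 dB.
hydraulic press: 98 − 20·log₁₀(14.2/1.5) = 98 − 19.52 = 78.48 dB.
Σ 10^(L/10) = 8.640e+07 → L_total = 10·log₁₀(8.640e+07) = 79.37 dB.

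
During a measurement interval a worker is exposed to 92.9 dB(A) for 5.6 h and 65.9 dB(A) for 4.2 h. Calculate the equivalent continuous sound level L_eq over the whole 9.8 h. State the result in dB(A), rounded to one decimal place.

90.5 dB(A)

Weight each interval's intensity by its duration and average over T = 9.8 h:
Σ tᵢ·10^(Lᵢ/10) = 5.6·10^(92.9/10) + 4.2·10^(65.9/10) = 1.094e+10.
L_eq = 10·log₁₀(1.094e+10/9.8) = 90.48 dB(A).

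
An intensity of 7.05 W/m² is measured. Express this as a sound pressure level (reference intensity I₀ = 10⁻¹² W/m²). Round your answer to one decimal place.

I/I₀ = 7.05/10⁻¹² = 7.05×10^12, and L = 10·log₁₀(I/I₀).
L = 10·(0.8482 + 12) = 128.48 dB.

128.5 dB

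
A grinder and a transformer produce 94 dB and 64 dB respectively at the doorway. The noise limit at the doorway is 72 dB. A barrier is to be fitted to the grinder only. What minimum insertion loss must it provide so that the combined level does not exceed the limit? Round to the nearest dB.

Fixed contribution from the other source: Σ 10^(L/10) = 10^(64/10) = 2.512e+06 (64.00 dB).
To meet 72 dB overall, the treated grinder may contribute at most 10^(72/10) − 2.512e+06 = 1.334e+07, i.e. 71.25 dB.
So the grinder must be reduced from 94 to 71.25 dB: IL = 22.75 dB.

23 dB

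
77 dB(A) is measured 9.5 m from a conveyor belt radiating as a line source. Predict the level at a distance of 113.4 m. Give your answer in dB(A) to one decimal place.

66.2 dB(A)

Cylindrical spreading from a line source gives a 10·log₁₀(r₂/r₁) drop.
L₂ = 77 − 10·log₁₀(113.4/9.5) = 77 − 10.769 = 66.23 dB(A).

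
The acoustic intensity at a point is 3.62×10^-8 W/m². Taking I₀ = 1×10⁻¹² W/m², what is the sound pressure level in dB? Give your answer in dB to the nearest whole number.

L = 10·log₁₀(I/I₀) = 10·log₁₀(3.62×10^-8/10⁻¹²) = 10·log₁₀(3.62×10^4).
L = 10·(0.5587 + 4) = 45.59 dB.

46 dB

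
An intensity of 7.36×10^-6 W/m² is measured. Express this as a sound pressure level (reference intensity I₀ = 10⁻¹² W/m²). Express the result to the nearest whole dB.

L = 10·log₁₀(I/I₀) = 10·log₁₀(7.36×10^-6/10⁻¹²) = 10·log₁₀(7.36×10^6).
L = 10·(0.8669 + 6) = 68.67 dB.

69 dB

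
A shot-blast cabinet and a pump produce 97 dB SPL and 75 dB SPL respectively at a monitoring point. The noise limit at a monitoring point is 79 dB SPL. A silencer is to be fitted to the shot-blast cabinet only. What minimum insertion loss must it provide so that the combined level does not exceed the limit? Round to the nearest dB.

20 dB

Fixed contribution from the other source: Σ 10^(L/10) = 10^(75/10) = 3.162e+07 (75.00 dB SPL).
To meet 79 dB SPL overall, the treated shot-blast cabinet may contribute at most 10^(79/10) − 3.162e+07 = 4.781e+07, i.e. 76.80 dB SPL.
So the shot-blast cabinet must be reduced from 97 to 76.80 dB SPL: IL = 20.20 dB.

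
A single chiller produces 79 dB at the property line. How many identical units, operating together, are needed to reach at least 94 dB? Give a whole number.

32

Need L₁ + 10·log₁₀ N ≥ 94, i.e. log₁₀ N ≥ 1.50.
N ≥ 10^(15.0/10) = 31.623, so N = 32.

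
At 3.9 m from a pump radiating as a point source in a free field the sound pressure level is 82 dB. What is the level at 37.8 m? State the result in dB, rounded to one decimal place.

62.3 dB

For a point source, L₂ = L₁ − 20·log₁₀(r₂/r₁).
L₂ = 82 − 20·log₁₀(37.8/3.9) = 82 − 19.729 = 62.27 dB.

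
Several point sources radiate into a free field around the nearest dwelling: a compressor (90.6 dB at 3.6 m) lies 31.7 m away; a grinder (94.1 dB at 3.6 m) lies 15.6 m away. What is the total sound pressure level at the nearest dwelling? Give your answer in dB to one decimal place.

Apply inverse-square spreading to bring every level to the receiver, then sum 10^(L/10).
compressor: 90.6 − 20·log₁₀(31.7/3.6) = 90.6 − 18.90 = 71.70 dB.
grinder: 94.1 − 20·log₁₀(15.6/3.6) = 94.1 − 12.74 = 81.36 dB.
Σ 10^(L/10) = 1.517e+08 → L_total = 10·log₁₀(1.517e+08) = 81.81 dB.

81.8 dB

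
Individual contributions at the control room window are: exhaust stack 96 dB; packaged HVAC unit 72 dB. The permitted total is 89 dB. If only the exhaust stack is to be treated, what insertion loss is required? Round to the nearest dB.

Fixed contribution from the other source: Σ 10^(L/10) = 10^(72/10) = 1.585e+07 (72.00 dB).
To meet 89 dB overall, the treated exhaust stack may contribute at most 10^(89/10) − 1.585e+07 = 7.785e+08, i.e. 88.91 dB.
Required insertion loss = 96 − 88.91 = 7.09 dB.

7 dB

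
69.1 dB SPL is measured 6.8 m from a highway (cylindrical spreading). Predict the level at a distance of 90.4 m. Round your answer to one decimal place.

For a line source, L₂ = L₁ − 10·log₁₀(r₂/r₁).
L₂ = 69.1 − 10·log₁₀(90.4/6.8) = 69.1 − 11.237 = 57.86 dB SPL.

57.9 dB SPL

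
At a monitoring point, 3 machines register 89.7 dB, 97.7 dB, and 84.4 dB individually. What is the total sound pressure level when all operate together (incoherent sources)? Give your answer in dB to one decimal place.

For uncorrelated sources the intensities add, so convert each level to linear form, sum, and take 10·log₁₀ of the total.
Σ 10^(L/10) = 10^(89.7/10) + 10^(97.7/10) + 10^(84.4/10) = 7.097e+09.
L_total = 10·log₁₀(7.097e+09) = 98.51 dB.

98.5 dB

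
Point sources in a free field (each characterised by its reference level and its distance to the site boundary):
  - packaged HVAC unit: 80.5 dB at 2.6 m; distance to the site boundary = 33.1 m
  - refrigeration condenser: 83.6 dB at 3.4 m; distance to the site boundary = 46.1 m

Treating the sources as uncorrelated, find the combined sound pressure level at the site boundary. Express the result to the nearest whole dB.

63 dB

Propagate each source to the receiver with L = L_ref − 20·log₁₀(r/r_ref), then add intensities.
packaged HVAC unit: 80.5 − 20·log₁₀(33.1/2.6) = 80.5 − 22.10 = 58.40 dB.
refrigeration condenser: 83.6 − 20·log₁₀(46.1/3.4) = 83.6 − 22.64 = 60.96 dB.
Σ 10^(L/10) = 1.938e+06 → L_total = 10·log₁₀(1.938e+06) = 62.87 dB.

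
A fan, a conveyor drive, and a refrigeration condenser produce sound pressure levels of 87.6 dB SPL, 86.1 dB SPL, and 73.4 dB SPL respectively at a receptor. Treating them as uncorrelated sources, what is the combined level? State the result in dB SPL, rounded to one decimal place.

90.0 dB SPL

Incoherent sources combine by intensity addition: L_total = 10·log₁₀(Σ 10^(L_i/10)).
Σ 10^(L/10) = 10^(87.6/10) + 10^(86.1/10) + 10^(73.4/10) = 1.005e+09.
L_total = 10·log₁₀(1.005e+09) = 90.02 dB SPL.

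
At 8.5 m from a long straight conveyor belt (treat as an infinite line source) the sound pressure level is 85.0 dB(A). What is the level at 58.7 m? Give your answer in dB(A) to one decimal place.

76.6 dB(A)

For a line source, L₂ = L₁ − 10·log₁₀(r₂/r₁).
L₂ = 85.0 − 10·log₁₀(58.7/8.5) = 85.0 − 8.392 = 76.61 dB(A).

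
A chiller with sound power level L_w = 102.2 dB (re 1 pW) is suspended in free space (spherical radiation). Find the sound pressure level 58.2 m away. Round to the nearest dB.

The power spreads over a sphere of area 4π·r², so L_p = L_w − 10·log₁₀(4π·r²).
4π·r² = 4.257e+04 m², 10·log₁₀ of that is 46.291 dB.
L_p = 102.2 − 46.291 = 55.91 dB.

56 dB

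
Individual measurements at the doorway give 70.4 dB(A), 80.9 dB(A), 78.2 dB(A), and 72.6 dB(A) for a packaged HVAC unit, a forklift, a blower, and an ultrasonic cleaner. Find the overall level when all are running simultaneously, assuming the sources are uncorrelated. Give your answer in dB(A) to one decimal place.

83.4 dB(A)

Incoherent sources combine by intensity addition: L_total = 10·log₁₀(Σ 10^(L_i/10)).
Σ 10^(L/10) = 10^(70.4/10) + 10^(80.9/10) + 10^(78.2/10) + 10^(72.6/10) = 2.183e+08.
L_total = 10·log₁₀(2.183e+08) = 83.39 dB(A).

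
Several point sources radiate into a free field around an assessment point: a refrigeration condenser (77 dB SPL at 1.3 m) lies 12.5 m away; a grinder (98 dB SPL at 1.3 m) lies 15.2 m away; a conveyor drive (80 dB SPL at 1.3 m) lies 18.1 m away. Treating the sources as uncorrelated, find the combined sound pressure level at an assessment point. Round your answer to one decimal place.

First find each source's level at the receiver (point-source: −20·log₁₀(r/r_ref)), then combine on an intensity basis.
refrigeration condenser: 77 − 20·log₁₀(12.5/1.3) = 77 − 19.66 = 57.34 dB SPL.
grinder: 98 − 20·log₁₀(15.2/1.3) = 98 − 21.36 = 76.64 dB SPL.
conveyor drive: 80 − 20·log₁₀(18.1/1.3) = 80 − 22.87 = 57.13 dB SPL.
Σ 10^(L/10) = 4.721e+07 → L_total = 10·log₁₀(4.721e+07) = 76.74 dB SPL.

76.7 dB SPL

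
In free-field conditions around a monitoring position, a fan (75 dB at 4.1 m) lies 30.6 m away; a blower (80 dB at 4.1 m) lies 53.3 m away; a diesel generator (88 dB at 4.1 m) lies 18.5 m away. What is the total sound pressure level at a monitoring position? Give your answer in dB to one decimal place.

75.1 dB

Apply inverse-square spreading to bring every level to the receiver, then sum 10^(L/10).
fan: 75 − 20·log₁₀(30.6/4.1) = 75 − 17.46 = 57.54 dB.
blower: 80 − 20·log₁₀(53.3/4.1) = 80 − 22.28 = 57.72 dB.
diesel generator: 88 − 20·log₁₀(18.5/4.1) = 88 − 13.09 = 74.91 dB.
Σ 10^(L/10) = 3.215e+07 → L_total = 10·log₁₀(3.215e+07) = 75.07 dB.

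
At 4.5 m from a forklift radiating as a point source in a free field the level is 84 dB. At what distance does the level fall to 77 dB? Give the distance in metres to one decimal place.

10.1 m

The 7.0 dB drop corresponds to a distance ratio of 10^(7.0/20) for a point source.
r₂ = 4.5·10^((84−77)/20) = 4.5·10^(7.0/20) = 10.07 m.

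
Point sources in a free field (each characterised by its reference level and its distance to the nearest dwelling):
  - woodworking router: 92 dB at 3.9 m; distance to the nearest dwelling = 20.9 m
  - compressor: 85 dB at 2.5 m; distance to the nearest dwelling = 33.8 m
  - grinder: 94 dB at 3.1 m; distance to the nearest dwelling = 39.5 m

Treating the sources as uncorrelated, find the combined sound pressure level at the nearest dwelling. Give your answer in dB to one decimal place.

First find each source's level at the receiver (point-source: −20·log₁₀(r/r_ref)), then combine on an intensity basis.
woodworking router: 92 − 20·log₁₀(20.9/3.9) = 92 − 14.58 = 77.42 dB.
compressor: 85 − 20·log₁₀(33.8/2.5) = 85 − 22.62 = 62.38 dB.
grinder: 94 − 20·log₁₀(39.5/3.1) = 94 − 22.10 = 71.90 dB.
Σ 10^(L/10) = 7.239e+07 → L_total = 10·log₁₀(7.239e+07) = 78.60 dB.

78.6 dB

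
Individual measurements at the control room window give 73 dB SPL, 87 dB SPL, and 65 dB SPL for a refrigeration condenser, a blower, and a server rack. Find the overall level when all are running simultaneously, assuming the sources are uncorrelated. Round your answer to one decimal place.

Incoherent sources combine by intensity addition: L_total = 10·log₁₀(Σ 10^(L_i/10)).
Σ 10^(L/10) = 10^(73/10) + 10^(87/10) + 10^(65/10) = 5.243e+08.
L_total = 10·log₁₀(5.243e+08) = 87.20 dB SPL.

87.2 dB SPL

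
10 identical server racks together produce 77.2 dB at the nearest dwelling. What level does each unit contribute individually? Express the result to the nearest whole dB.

67 dB

10 equal contributions raise the level by 10·log₁₀ 10 = 10.000 dB, so each unit alone gives 77.2 − 10.000.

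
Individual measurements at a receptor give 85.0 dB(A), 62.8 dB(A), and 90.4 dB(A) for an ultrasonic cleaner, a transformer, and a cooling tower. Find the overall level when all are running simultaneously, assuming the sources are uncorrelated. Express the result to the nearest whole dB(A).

92 dB(A)

Incoherent sources combine by intensity addition: L_total = 10·log₁₀(Σ 10^(L_i/10)).
Σ 10^(L/10) = 10^(85.0/10) + 10^(62.8/10) + 10^(90.4/10) = 1.415e+09.
L_total = 10·log₁₀(1.415e+09) = 91.51 dB(A).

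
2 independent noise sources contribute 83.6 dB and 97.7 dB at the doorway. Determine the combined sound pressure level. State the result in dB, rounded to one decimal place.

Incoherent sources combine by intensity addition: L_total = 10·log₁₀(Σ 10^(L_i/10)).
Σ 10^(L/10) = 10^(83.6/10) + 10^(97.7/10) = 6.118e+09.
L_total = 10·log₁₀(6.118e+09) = 97.87 dB.

97.9 dB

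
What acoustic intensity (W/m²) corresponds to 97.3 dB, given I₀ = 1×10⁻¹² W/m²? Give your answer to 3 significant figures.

0.00537 W/m²

I = I₀·10^(L/10) = 10⁻¹² × 10^(97.3/10) = 10^(-2.270).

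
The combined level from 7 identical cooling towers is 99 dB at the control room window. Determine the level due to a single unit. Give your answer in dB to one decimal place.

90.5 dB

For N identical incoherent sources L_total = L₁ + 10·log₁₀ N, so L₁ = 99 − 10·log₁₀(7) = 99 − 8.451.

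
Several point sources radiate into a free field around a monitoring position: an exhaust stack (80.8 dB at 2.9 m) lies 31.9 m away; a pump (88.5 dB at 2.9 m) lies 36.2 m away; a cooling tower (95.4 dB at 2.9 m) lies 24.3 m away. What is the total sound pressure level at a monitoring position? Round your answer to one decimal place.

Apply inverse-square spreading to bring every level to the receiver, then sum 10^(L/10).
exhaust stack: 80.8 − 20·log₁₀(31.9/2.9) = 80.8 − 20.83 = 59.97 dB.
pump: 88.5 − 20·log₁₀(36.2/2.9) = 88.5 − 21.93 = 66.57 dB.
cooling tower: 95.4 − 20·log₁₀(24.3/2.9) = 95.4 − 18.46 = 76.94 dB.
Σ 10^(L/10) = 5.492e+07 → L_total = 10·log₁₀(5.492e+07) = 77.40 dB.

77.4 dB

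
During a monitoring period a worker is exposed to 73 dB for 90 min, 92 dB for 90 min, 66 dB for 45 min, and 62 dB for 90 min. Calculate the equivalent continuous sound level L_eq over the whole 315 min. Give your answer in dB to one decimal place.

86.6 dB

Weight each interval's intensity by its duration and average over T = 315 min:
Σ tᵢ·10^(Lᵢ/10) = 90·10^(73/10) + 90·10^(92/10) + 45·10^(66/10) + 90·10^(62/10) = 1.448e+11.
L_eq = 10·log₁₀(1.448e+11/315) = 86.62 dB.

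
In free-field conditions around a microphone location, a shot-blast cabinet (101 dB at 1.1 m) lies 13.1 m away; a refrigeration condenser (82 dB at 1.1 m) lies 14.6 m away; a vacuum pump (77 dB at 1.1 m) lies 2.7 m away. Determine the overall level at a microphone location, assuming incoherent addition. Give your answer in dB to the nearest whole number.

First find each source's level at the receiver (point-source: −20·log₁₀(r/r_ref)), then combine on an intensity basis.
shot-blast cabinet: 101 − 20·log₁₀(13.1/1.1) = 101 − 21.52 = 79.48 dB.
refrigeration condenser: 82 − 20·log₁₀(14.6/1.1) = 82 − 22.46 = 59.54 dB.
vacuum pump: 77 − 20·log₁₀(2.7/1.1) = 77 − 7.80 = 69.20 dB.
Σ 10^(L/10) = 9.798e+07 → L_total = 10·log₁₀(9.798e+07) = 79.91 dB.

80 dB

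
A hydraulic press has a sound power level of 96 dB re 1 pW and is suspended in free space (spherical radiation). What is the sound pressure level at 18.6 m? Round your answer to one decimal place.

59.6 dB

L_p = L_w − 10·log₁₀(4π·r²) with r = 18.6 m.
4π·r² = 4347 m², 10·log₁₀ of that is 36.382 dB.
L_p = 96 − 36.382 = 59.62 dB.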